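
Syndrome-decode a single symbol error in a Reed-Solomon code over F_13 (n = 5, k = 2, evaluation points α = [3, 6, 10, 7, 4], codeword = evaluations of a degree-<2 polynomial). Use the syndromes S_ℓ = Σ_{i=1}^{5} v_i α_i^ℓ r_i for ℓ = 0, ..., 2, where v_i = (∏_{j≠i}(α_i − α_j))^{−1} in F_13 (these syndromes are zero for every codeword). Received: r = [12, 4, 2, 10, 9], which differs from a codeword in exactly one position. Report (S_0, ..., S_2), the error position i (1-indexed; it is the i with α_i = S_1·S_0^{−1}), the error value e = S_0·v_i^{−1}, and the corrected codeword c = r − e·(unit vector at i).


S = (10, 1, 4), error at position 5, error magnitude e = 4, c = [12, 4, 2, 10, 5].

Step 1: column multipliers v_i = (∏_{j≠i}(α_i − α_j))^{−1} mod 13.
  i = 1 (α = 3): (3−6)(3−10)(3−7)(3−4) = (−3)·(−7)·(−4)·(−1) = 84 ≡ 6, so v_1 = 6^{−1} = 11 (mod 13).
  i = 2 (α = 6): (6−3)(6−10)(6−7)(6−4) = 3·(−4)·(−1)·2 = 24 ≡ 11, so v_2 = 11^{−1} = 6 (mod 13).
  i = 3 (α = 10): (10−3)(10−6)(10−7)(10−4) = 7·4·3·6 = 504 ≡ 10, so v_3 = 10^{−1} = 4 (mod 13).
  i = 4 (α = 7): (7−3)(7−6)(7−10)(7−4) = 4·1·(−3)·3 = −36 ≡ 3, so v_4 = 3^{−1} = 9 (mod 13).
  i = 5 (α = 4): (4−3)(4−6)(4−10)(4−7) = 1·(−2)·(−6)·(−3) = −36 ≡ 3, so v_5 = 3^{−1} = 9 (mod 13).
  v = [11, 6, 4, 9, 9].
Step 2: syndromes of r = [12, 4, 2, 10, 9] (all sums mod 13).
  S_0 = Σ v_i r_i = 11·12 + 6·4 + 4·2 + 9·10 + 9·9 = 335 ≡ 10.
  S_1 = Σ v_i α_i r_i = 11·3·12 + 6·6·4 + 4·10·2 + 9·7·10 + 9·4·9 = 1574 ≡ 1.
  α_i^2 mod 13 = [9, 10, 9, 10, 3].
  S_2 = Σ v_i α_i^2 r_i = 11·9·12 + 6·10·4 + 4·9·2 + 9·10·10 + 9·3·9 = 2643 ≡ 4.
  S = (10, 1, 4) ≠ 0, so r is not a codeword (an error is present).
Step 3: locate the error. For a single error e at position i, S_ℓ = v_i·e·α_i^ℓ, so α_err = S_1/S_0.
  S_0^{−1} = 10^{−1} = 4 (mod 13), so α_err = 1·4 = 4 ≡ 4 = α_5. Error position i = 5.
  Consistency check: S_2/S_1 = 4·1 = 4 ≡ 4 = α_err ✓ (single-error assumption holds).
Step 4: error magnitude e = S_0/v_5 = S_0·∏_{j≠5}(α_5 − α_j) = 10·3 = 30 ≡ 4 (mod 13).
Step 5: correct position 5: c_5 = r_5 − e = 9 − 4 ≡ 5 (mod 13). Hence c = [12, 4, 2, 10, 5].
  Check: interpolating c through the α_i gives m(x) = 7 + 6·x (degree < 2) with m(α_i) = c_i for every i, so c is indeed a codeword.


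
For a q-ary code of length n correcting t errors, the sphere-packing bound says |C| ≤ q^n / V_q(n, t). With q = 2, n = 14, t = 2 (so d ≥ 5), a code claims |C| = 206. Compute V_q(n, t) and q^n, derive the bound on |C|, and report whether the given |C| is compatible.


V_q(n, t) = 106, q^n = 16384, Hamming bound = 154, |C| = 206 > bound (violated).

Step 1: Compute V_q(n, t) = Σ_{j=0}^2 C(n, j) (q−1)^j.
  j = 0: C(14,0)·(1)^0 = 1·1 = 1.
  j = 1: C(14,1)·(1)^1 = 14·1 = 14.
  j = 2: C(14,2)·(1)^2 = 91·1 = 91.
  V_q(n, t) = 1 + 14 + 91 = 106.
Step 2: q^n = 2^14 = 16384.
Step 3: Hamming bound ⌊q^n / V_q(n,t)⌋ = ⌊16384/106⌋ = 154.
Step 4: Compare |C| = 206 to 154: violated.
The claimed |C| lies above the Hamming bound, so no 2-ary code of length 14 with d ≥ 5 can have 206 codewords.


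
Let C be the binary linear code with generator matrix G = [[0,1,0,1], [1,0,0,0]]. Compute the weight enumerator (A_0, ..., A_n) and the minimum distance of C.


Weight distribution: A_0 = 1, A_1 = 1, A_2 = 1, A_3 = 1. Minimum distance d = 1.

Enumerate all 2^2 = 4 messages m ∈ F_2^2.
For each, compute codeword c = mG in F_2^4, then tally its weight.
  m = 00 → c = 0000, weight = 0.
  m = 10 → c = 0101, weight = 2.
  m = 01 → c = 1000, weight = 1.
  m = 11 → c = 1101, weight = 3.
Tally weights:
  weight 0: 1 codewords.
  weight 1: 1 codewords.
  weight 2: 1 codewords.
  weight 3: 1 codewords.
Minimum distance d = smallest w > 0 with A_w > 0 = 1.
Sanity: Σ A_w = 4 = 2^2 = 4 ✓.


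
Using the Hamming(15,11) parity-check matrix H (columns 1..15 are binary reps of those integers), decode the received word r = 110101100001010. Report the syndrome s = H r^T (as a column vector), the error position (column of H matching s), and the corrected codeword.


s = (0, 1, 0, 0)^T, error position = 4, corrected codeword c = 110001100001010

Compute s = H r^T mod 2 one row at a time:
  s_1 = 0 + 0 + 0 + 0 + 1 + 0 + 1 + 0 = 2 ≡ 0 (mod 2).
  s_2 = 1 + 0 + 1 + 1 + 1 + 0 + 1 + 0 = 5 ≡ 1 (mod 2).
  s_3 = 1 + 0 + 1 + 1 + 0 + 0 + 1 + 0 = 4 ≡ 0 (mod 2).
  s_4 = 1 + 0 + 0 + 1 + 0 + 0 + 0 + 0 = 2 ≡ 0 (mod 2).
s = (0, 1, 0, 0)^T — this equals column 4 of H (binary 0100), so error is at position 4.
Correct: flip bit 4 of r = 110101100001010 to get c = 110001100001010.


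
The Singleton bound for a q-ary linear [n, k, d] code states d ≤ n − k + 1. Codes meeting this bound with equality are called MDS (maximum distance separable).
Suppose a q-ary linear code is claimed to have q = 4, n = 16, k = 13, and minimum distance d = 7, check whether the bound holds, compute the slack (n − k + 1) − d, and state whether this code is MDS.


Singleton RHS = n − k + 1 = 4, slack = -3, bound violated (no such code; not MDS).

Singleton bound: d ≤ n − k + 1.
Here n = 16, k = 13, so n − k + 1 = 4.
Given d = 7, check d ≤ 4: NO.
Slack = (n − k + 1) − d = -3.
The slack is negative: d = 7 exceeds n − k + 1 = 4 by 3, so the Singleton bound is violated and no linear [16, 13, 7]_4 code can exist. In particular it is not MDS (MDS requires d = n − k + 1 exactly).
Description: the claimed parameters are [16, 13, 7]_4; such a code would be impossible (violates the Singleton bound).


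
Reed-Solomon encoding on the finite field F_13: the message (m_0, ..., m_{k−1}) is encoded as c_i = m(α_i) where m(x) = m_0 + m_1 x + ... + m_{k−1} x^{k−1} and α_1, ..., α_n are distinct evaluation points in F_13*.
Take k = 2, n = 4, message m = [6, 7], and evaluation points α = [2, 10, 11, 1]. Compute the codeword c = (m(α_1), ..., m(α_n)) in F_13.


c = [7, 11, 5, 0]

Message polynomial: m(x) = 6 + 7·x (mod 13).
For each evaluation point α_i, compute m(α_i) mod 13:
  α_1 = 2: Horner steps 7 → 7, so m(2) = 7.
  α_2 = 10: Horner steps 7 → 11, so m(10) = 11.
  α_3 = 11: Horner steps 7 → 5, so m(11) = 5.
  α_4 = 1: Horner steps 7 → 0, so m(1) = 0.
Codeword c = [7, 11, 5, 0] ∈ F_13^4.


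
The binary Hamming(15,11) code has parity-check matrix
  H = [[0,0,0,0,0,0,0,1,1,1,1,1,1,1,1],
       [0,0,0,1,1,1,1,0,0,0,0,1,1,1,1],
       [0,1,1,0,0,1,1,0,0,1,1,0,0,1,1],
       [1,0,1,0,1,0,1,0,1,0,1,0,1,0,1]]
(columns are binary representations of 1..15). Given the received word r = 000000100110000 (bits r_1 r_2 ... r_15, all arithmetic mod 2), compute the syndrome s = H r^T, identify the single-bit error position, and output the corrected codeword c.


s = (0, 1, 1, 0)^T, error position = 6, corrected codeword c = 000001100110000

Compute s = H r^T mod 2 one row at a time:
  s_1 = 0 + 0 + 1 + 1 + 0 + 0 + 0 + 0 = 2 ≡ 0 (mod 2).
  s_2 = 0 + 0 + 0 + 1 + 0 + 0 + 0 + 0 = 1 ≡ 1 (mod 2).
  s_3 = 0 + 0 + 0 + 1 + 1 + 1 + 0 + 0 = 3 ≡ 1 (mod 2).
  s_4 = 0 + 0 + 0 + 1 + 0 + 1 + 0 + 0 = 2 ≡ 0 (mod 2).
s = (0, 1, 1, 0)^T — this equals column 6 of H (binary 0110), so error is at position 6.
Correct: flip bit 6 of r = 000000100110000 to get c = 000001100110000.


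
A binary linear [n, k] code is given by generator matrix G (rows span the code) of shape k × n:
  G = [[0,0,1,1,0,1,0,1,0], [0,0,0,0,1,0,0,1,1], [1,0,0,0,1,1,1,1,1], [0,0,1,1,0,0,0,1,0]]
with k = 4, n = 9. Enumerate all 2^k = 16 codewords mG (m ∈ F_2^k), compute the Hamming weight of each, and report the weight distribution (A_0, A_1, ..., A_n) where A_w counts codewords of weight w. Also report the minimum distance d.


Weight distribution: A_0 = 1, A_1 = 1, A_2 = 1, A_3 = 3, A_4 = 3, A_5 = 3, A_6 = 3, A_7 = 1. Minimum distance d = 1.

Enumerate all 2^4 = 16 messages m ∈ F_2^4.
For each, compute codeword c = mG in F_2^9, then tally its weight.
  m = 0000 → c = 000000000, weight = 0.
  m = 1000 → c = 001101010, weight = 4.
  m = 0100 → c = 000010011, weight = 3.
  m = 1100 → c = 001111001, weight = 5.
  m = 0010 → c = 100011111, weight = 6.
  m = 1010 → c = 101110101, weight = 6.
  m = 0110 → c = 100001100, weight = 3.
  m = 1110 → c = 101100110, weight = 5.
  m = 0001 → c = 001100010, weight = 3.
  m = 1001 → c = 000001000, weight = 1.
  m = 0101 → c = 001110001, weight = 4.
  m = 1101 → c = 000011011, weight = 4.
  m = 0011 → c = 101111101, weight = 7.
  m = 1011 → c = 100010111, weight = 5.
  m = 0111 → c = 101101110, weight = 6.
  m = 1111 → c = 100000100, weight = 2.
Tally weights:
  weight 0: 1 codewords.
  weight 1: 1 codewords.
  weight 2: 1 codewords.
  weight 3: 3 codewords.
  weight 4: 3 codewords.
  weight 5: 3 codewords.
  weight 6: 3 codewords.
  weight 7: 1 codewords.
Minimum distance d = smallest w > 0 with A_w > 0 = 1.
Sanity: Σ A_w = 16 = 2^4 = 16 ✓.


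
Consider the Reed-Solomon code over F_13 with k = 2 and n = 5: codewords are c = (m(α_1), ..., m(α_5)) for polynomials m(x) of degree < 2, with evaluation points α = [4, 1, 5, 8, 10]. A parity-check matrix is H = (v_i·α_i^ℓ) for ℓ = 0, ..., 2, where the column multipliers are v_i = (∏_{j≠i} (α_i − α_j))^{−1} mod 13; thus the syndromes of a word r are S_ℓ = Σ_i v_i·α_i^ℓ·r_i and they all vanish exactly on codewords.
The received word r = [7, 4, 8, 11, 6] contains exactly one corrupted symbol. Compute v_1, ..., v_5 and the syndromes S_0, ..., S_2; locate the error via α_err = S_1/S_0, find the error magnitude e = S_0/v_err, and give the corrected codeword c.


S = (12, 3, 4), error at position 5, error magnitude e = 6, c = [7, 4, 8, 11, 0].

Step 1: column multipliers v_i = (∏_{j≠i}(α_i − α_j))^{−1} mod 13.
  i = 1 (α = 4): (4−1)(4−5)(4−8)(4−10) = 3·(−1)·(−4)·(−6) = −72 ≡ 6, so v_1 = 6^{−1} = 11 (mod 13).
  i = 2 (α = 1): (1−4)(1−5)(1−8)(1−10) = (−3)·(−4)·(−7)·(−9) = 756 ≡ 2, so v_2 = 2^{−1} = 7 (mod 13).
  i = 3 (α = 5): (5−4)(5−1)(5−8)(5−10) = 1·4·(−3)·(−5) = 60 ≡ 8, so v_3 = 8^{−1} = 5 (mod 13).
  i = 4 (α = 8): (8−4)(8−1)(8−5)(8−10) = 4·7·3·(−2) = −168 ≡ 1, so v_4 = 1^{−1} = 1 (mod 13).
  i = 5 (α = 10): (10−4)(10−1)(10−5)(10−8) = 6·9·5·2 = 540 ≡ 7, so v_5 = 7^{−1} = 2 (mod 13).
  v = [11, 7, 5, 1, 2].
Step 2: syndromes of r = [7, 4, 8, 11, 6] (all sums mod 13).
  S_0 = Σ v_i r_i = 11·7 + 7·4 + 5·8 + 1·11 + 2·6 = 168 ≡ 12.
  S_1 = Σ v_i α_i r_i = 11·4·7 + 7·1·4 + 5·5·8 + 1·8·11 + 2·10·6 = 744 ≡ 3.
  α_i^2 mod 13 = [3, 1, 12, 12, 9].
  S_2 = Σ v_i α_i^2 r_i = 11·3·7 + 7·1·4 + 5·12·8 + 1·12·11 + 2·9·6 = 979 ≡ 4.
  S = (12, 3, 4) ≠ 0, so r is not a codeword (an error is present).
Step 3: locate the error. For a single error e at position i, S_ℓ = v_i·e·α_i^ℓ, so α_err = S_1/S_0.
  S_0^{−1} = 12^{−1} = 12 (mod 13), so α_err = 3·12 = 36 ≡ 10 = α_5. Error position i = 5.
  Consistency check: S_2/S_1 = 4·9 = 36 ≡ 10 = α_err ✓ (single-error assumption holds).
Step 4: error magnitude e = S_0/v_5 = S_0·∏_{j≠5}(α_5 − α_j) = 12·7 = 84 ≡ 6 (mod 13).
Step 5: correct position 5: c_5 = r_5 − e = 6 − 6 ≡ 0 (mod 13). Hence c = [7, 4, 8, 11, 0].
  Check: interpolating c through the α_i gives m(x) = 3 + 1·x (degree < 2) with m(α_i) = c_i for every i, so c is indeed a codeword.


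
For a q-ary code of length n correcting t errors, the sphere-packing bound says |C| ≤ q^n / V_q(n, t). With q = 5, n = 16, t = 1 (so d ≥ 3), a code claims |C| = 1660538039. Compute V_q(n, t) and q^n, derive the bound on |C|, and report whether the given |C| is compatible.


V_q(n, t) = 65, q^n = 152587890625, Hamming bound = 2347506009, |C| = 1660538039 ≤ bound (satisfied).

Step 1: Compute V_q(n, t) = Σ_{j=0}^1 C(n, j) (q−1)^j.
  j = 0: C(16,0)·(4)^0 = 1·1 = 1.
  j = 1: C(16,1)·(4)^1 = 16·4 = 64.
  V_q(n, t) = 1 + 64 = 65.
Step 2: q^n = 5^16 = 152587890625.
Step 3: Hamming bound ⌊q^n / V_q(n,t)⌋ = ⌊152587890625/65⌋ = 2347506009.
Step 4: Compare |C| = 1660538039 to 2347506009: satisfied.
The claimed |C| lies below the Hamming bound.


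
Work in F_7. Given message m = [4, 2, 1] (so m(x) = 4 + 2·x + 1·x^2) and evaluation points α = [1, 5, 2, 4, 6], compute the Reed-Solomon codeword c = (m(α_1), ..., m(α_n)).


c = [0, 4, 5, 0, 3]

Message polynomial: m(x) = 4 + 2·x + 1·x^2 (mod 7).
For each evaluation point α_i, compute m(α_i) mod 7:
  α_1 = 1: Horner steps 1 → 3 → 0, so m(1) = 0.
  α_2 = 5: Horner steps 1 → 0 → 4, so m(5) = 4.
  α_3 = 2: Horner steps 1 → 4 → 5, so m(2) = 5.
  α_4 = 4: Horner steps 1 → 6 → 0, so m(4) = 0.
  α_5 = 6: Horner steps 1 → 1 → 3, so m(6) = 3.
Codeword c = [0, 4, 5, 0, 3] ∈ F_7^5.


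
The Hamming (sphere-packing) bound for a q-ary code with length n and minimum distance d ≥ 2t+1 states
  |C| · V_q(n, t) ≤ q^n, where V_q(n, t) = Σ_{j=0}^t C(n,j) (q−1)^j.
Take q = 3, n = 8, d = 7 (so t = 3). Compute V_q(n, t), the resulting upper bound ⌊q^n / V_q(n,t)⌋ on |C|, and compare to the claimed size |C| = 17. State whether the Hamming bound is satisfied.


V_q(n, t) = 577, q^n = 6561, Hamming bound = 11, |C| = 17 > bound (violated).

Step 1: Compute V_q(n, t) = Σ_{j=0}^3 C(n, j) (q−1)^j.
  j = 0: C(8,0)·(2)^0 = 1·1 = 1.
  j = 1: C(8,1)·(2)^1 = 8·2 = 16.
  j = 2: C(8,2)·(2)^2 = 28·4 = 112.
  j = 3: C(8,3)·(2)^3 = 56·8 = 448.
  V_q(n, t) = 1 + 16 + 112 + 448 = 577.
Step 2: q^n = 3^8 = 6561.
Step 3: Hamming bound ⌊q^n / V_q(n,t)⌋ = ⌊6561/577⌋ = 11.
Step 4: Compare |C| = 17 to 11: violated.
The claimed |C| lies above the Hamming bound, so no 3-ary code of length 8 with d ≥ 7 can have 17 codewords.


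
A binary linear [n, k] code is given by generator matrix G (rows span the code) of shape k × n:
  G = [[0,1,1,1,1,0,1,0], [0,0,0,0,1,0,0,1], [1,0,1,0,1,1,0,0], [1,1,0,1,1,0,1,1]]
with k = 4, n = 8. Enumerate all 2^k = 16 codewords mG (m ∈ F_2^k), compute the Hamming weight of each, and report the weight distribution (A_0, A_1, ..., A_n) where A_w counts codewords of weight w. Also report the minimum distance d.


Weight distribution: A_0 = 1, A_1 = 1, A_2 = 1, A_3 = 3, A_4 = 3, A_5 = 3, A_6 = 3, A_7 = 1. Minimum distance d = 1.

Enumerate all 2^4 = 16 messages m ∈ F_2^4.
For each, compute codeword c = mG in F_2^8, then tally its weight.
  m = 0000 → c = 00000000, weight = 0.
  m = 1000 → c = 01111010, weight = 5.
  m = 0100 → c = 00001001, weight = 2.
  m = 1100 → c = 01110011, weight = 5.
  m = 0010 → c = 10101100, weight = 4.
  m = 1010 → c = 11010110, weight = 5.
  m = 0110 → c = 10100101, weight = 4.
  m = 1110 → c = 11011111, weight = 7.
  m = 0001 → c = 11011011, weight = 6.
  m = 1001 → c = 10100001, weight = 3.
  m = 0101 → c = 11010010, weight = 4.
  m = 1101 → c = 10101000, weight = 3.
  m = 0011 → c = 01110111, weight = 6.
  m = 1011 → c = 00001101, weight = 3.
  m = 0111 → c = 01111110, weight = 6.
  m = 1111 → c = 00000100, weight = 1.
Tally weights:
  weight 0: 1 codewords.
  weight 1: 1 codewords.
  weight 2: 1 codewords.
  weight 3: 3 codewords.
  weight 4: 3 codewords.
  weight 5: 3 codewords.
  weight 6: 3 codewords.
  weight 7: 1 codewords.
Minimum distance d = smallest w > 0 with A_w > 0 = 1.
Sanity: Σ A_w = 16 = 2^4 = 16 ✓.


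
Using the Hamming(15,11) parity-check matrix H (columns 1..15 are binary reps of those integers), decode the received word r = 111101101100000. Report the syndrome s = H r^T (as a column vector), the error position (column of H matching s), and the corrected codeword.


s = (0, 1, 1, 0)^T, error position = 6, corrected codeword c = 111100101100000

Compute s = H r^T mod 2 one row at a time:
  s_1 = 0 + 1 + 1 + 0 + 0 + 0 + 0 + 0 = 2 ≡ 0 (mod 2).
  s_2 = 1 + 0 + 1 + 1 + 0 + 0 + 0 + 0 = 3 ≡ 1 (mod 2).
  s_3 = 1 + 1 + 1 + 1 + 1 + 0 + 0 + 0 = 5 ≡ 1 (mod 2).
  s_4 = 1 + 1 + 0 + 1 + 1 + 0 + 0 + 0 = 4 ≡ 0 (mod 2).
s = (0, 1, 1, 0)^T — this equals column 6 of H (binary 0110), so error is at position 6.
Correct: flip bit 6 of r = 111101101100000 to get c = 111100101100000.


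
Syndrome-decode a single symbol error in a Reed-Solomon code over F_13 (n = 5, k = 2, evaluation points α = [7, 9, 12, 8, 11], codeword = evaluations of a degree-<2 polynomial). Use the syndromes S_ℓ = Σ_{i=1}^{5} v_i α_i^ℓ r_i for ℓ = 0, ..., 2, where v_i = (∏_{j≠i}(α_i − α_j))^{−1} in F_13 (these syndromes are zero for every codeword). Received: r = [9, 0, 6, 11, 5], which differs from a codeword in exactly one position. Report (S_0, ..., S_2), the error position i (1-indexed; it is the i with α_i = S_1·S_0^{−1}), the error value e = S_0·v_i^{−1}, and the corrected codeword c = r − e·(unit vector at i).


S = (7, 12, 2), error at position 5, error magnitude e = 1, c = [9, 0, 6, 11, 4].

Step 1: column multipliers v_i = (∏_{j≠i}(α_i − α_j))^{−1} mod 13.
  i = 1 (α = 7): (7−9)(7−12)(7−8)(7−11) = (−2)·(−5)·(−1)·(−4) = 40 ≡ 1, so v_1 = 1^{−1} = 1 (mod 13).
  i = 2 (α = 9): (9−7)(9−12)(9−8)(9−11) = 2·(−3)·1·(−2) = 12 ≡ 12, so v_2 = 12^{−1} = 12 (mod 13).
  i = 3 (α = 12): (12−7)(12−9)(12−8)(12−11) = 5·3·4·1 = 60 ≡ 8, so v_3 = 8^{−1} = 5 (mod 13).
  i = 4 (α = 8): (8−7)(8−9)(8−12)(8−11) = 1·(−1)·(−4)·(−3) = −12 ≡ 1, so v_4 = 1^{−1} = 1 (mod 13).
  i = 5 (α = 11): (11−7)(11−9)(11−12)(11−8) = 4·2·(−1)·3 = −24 ≡ 2, so v_5 = 2^{−1} = 7 (mod 13).
  v = [1, 12, 5, 1, 7].
Step 2: syndromes of r = [9, 0, 6, 11, 5] (all sums mod 13).
  S_0 = Σ v_i r_i = 1·9 + 12·0 + 5·6 + 1·11 + 7·5 = 85 ≡ 7.
  S_1 = Σ v_i α_i r_i = 1·7·9 + 12·9·0 + 5·12·6 + 1·8·11 + 7·11·5 = 896 ≡ 12.
  α_i^2 mod 13 = [10, 3, 1, 12, 4].
  S_2 = Σ v_i α_i^2 r_i = 1·10·9 + 12·3·0 + 5·1·6 + 1·12·11 + 7·4·5 = 392 ≡ 2.
  S = (7, 12, 2) ≠ 0, so r is not a codeword (an error is present).
Step 3: locate the error. For a single error e at position i, S_ℓ = v_i·e·α_i^ℓ, so α_err = S_1/S_0.
  S_0^{−1} = 7^{−1} = 2 (mod 13), so α_err = 12·2 = 24 ≡ 11 = α_5. Error position i = 5.
  Consistency check: S_2/S_1 = 2·12 = 24 ≡ 11 = α_err ✓ (single-error assumption holds).
Step 4: error magnitude e = S_0/v_5 = S_0·∏_{j≠5}(α_5 − α_j) = 7·2 = 14 ≡ 1 (mod 13).
Step 5: correct position 5: c_5 = r_5 − e = 5 − 1 ≡ 4 (mod 13). Hence c = [9, 0, 6, 11, 4].
  Check: interpolating c through the α_i gives m(x) = 8 + 2·x (degree < 2) with m(α_i) = c_i for every i, so c is indeed a codeword.


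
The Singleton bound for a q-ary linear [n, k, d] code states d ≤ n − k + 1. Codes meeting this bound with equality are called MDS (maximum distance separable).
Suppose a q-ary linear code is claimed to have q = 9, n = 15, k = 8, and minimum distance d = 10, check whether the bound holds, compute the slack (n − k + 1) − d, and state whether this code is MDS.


Singleton RHS = n − k + 1 = 8, slack = -2, bound violated (no such code; not MDS).

Singleton bound: d ≤ n − k + 1.
Here n = 15, k = 8, so n − k + 1 = 8.
Given d = 10, check d ≤ 8: NO.
Slack = (n − k + 1) − d = -2.
The slack is negative: d = 10 exceeds n − k + 1 = 8 by 2, so the Singleton bound is violated and no linear [15, 8, 10]_9 code can exist. In particular it is not MDS (MDS requires d = n − k + 1 exactly).
Description: the claimed parameters are [15, 8, 10]_9; such a code would be impossible (violates the Singleton bound).


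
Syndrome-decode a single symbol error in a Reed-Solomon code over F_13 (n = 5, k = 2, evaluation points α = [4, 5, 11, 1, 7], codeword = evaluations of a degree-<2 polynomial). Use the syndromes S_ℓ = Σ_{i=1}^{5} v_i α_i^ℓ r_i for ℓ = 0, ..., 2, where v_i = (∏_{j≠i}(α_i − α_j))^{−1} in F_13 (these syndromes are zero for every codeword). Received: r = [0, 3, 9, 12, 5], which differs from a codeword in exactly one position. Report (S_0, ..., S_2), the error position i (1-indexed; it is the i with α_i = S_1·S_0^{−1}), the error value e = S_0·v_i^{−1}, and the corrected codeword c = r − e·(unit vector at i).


S = (12, 9, 10), error at position 1, error magnitude e = 11, c = [2, 3, 9, 12, 5].

Step 1: column multipliers v_i = (∏_{j≠i}(α_i − α_j))^{−1} mod 13.
  i = 1 (α = 4): (4−5)(4−11)(4−1)(4−7) = (−1)·(−7)·3·(−3) = −63 ≡ 2, so v_1 = 2^{−1} = 7 (mod 13).
  i = 2 (α = 5): (5−4)(5−11)(5−1)(5−7) = 1·(−6)·4·(−2) = 48 ≡ 9, so v_2 = 9^{−1} = 3 (mod 13).
  i = 3 (α = 11): (11−4)(11−5)(11−1)(11−7) = 7·6·10·4 = 1680 ≡ 3, so v_3 = 3^{−1} = 9 (mod 13).
  i = 4 (α = 1): (1−4)(1−5)(1−11)(1−7) = (−3)·(−4)·(−10)·(−6) = 720 ≡ 5, so v_4 = 5^{−1} = 8 (mod 13).
  i = 5 (α = 7): (7−4)(7−5)(7−11)(7−1) = 3·2·(−4)·6 = −144 ≡ 12, so v_5 = 12^{−1} = 12 (mod 13).
  v = [7, 3, 9, 8, 12].
Step 2: syndromes of r = [0, 3, 9, 12, 5] (all sums mod 13).
  S_0 = Σ v_i r_i = 7·0 + 3·3 + 9·9 + 8·12 + 12·5 = 246 ≡ 12.
  S_1 = Σ v_i α_i r_i = 7·4·0 + 3·5·3 + 9·11·9 + 8·1·12 + 12·7·5 = 1452 ≡ 9.
  α_i^2 mod 13 = [3, 12, 4, 1, 10].
  S_2 = Σ v_i α_i^2 r_i = 7·3·0 + 3·12·3 + 9·4·9 + 8·1·12 + 12·10·5 = 1128 ≡ 10.
  S = (12, 9, 10) ≠ 0, so r is not a codeword (an error is present).
Step 3: locate the error. For a single error e at position i, S_ℓ = v_i·e·α_i^ℓ, so α_err = S_1/S_0.
  S_0^{−1} = 12^{−1} = 12 (mod 13), so α_err = 9·12 = 108 ≡ 4 = α_1. Error position i = 1.
  Consistency check: S_2/S_1 = 10·3 = 30 ≡ 4 = α_err ✓ (single-error assumption holds).
Step 4: error magnitude e = S_0/v_1 = S_0·∏_{j≠1}(α_1 − α_j) = 12·2 = 24 ≡ 11 (mod 13).
Step 5: correct position 1: c_1 = r_1 − e = 0 − 11 ≡ 2 (mod 13). Hence c = [2, 3, 9, 12, 5].
  Check: interpolating c through the α_i gives m(x) = 11 + 1·x (degree < 2) with m(α_i) = c_i for every i, so c is indeed a codeword.


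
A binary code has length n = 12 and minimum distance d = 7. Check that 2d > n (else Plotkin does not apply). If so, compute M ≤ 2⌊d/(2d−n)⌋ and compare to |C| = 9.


Plotkin bound M ≤ 6; given |C| = 9 > bound (violated).

Check applicability: 2d = 14, n = 12.
2d − n = 2 > 0, so Plotkin applies.
Compute d/(2d−n) = 7/2 ≈ 3.5000.
⌊d/(2d−n)⌋ = 3.
Plotkin bound: M ≤ 2·3 = 6.
Given |C| = 9, check: VIOLATED.
This |C| is above the Plotkin bound, so no binary code with n = 12, d = 7 and 9 codewords exists.


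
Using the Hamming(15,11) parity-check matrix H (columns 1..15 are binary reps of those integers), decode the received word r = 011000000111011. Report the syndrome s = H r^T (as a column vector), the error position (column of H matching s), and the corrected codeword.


s = (1, 1, 0, 1)^T, error position = 13, corrected codeword c = 011000000111111

Compute s = H r^T mod 2 one row at a time:
  s_1 = 0 + 0 + 1 + 1 + 1 + 0 + 1 + 1 = 5 ≡ 1 (mod 2).
  s_2 = 0 + 0 + 0 + 0 + 1 + 0 + 1 + 1 = 3 ≡ 1 (mod 2).
  s_3 = 1 + 1 + 0 + 0 + 1 + 1 + 1 + 1 = 6 ≡ 0 (mod 2).
  s_4 = 0 + 1 + 0 + 0 + 0 + 1 + 0 + 1 = 3 ≡ 1 (mod 2).
s = (1, 1, 0, 1)^T — this equals column 13 of H (binary 1101), so error is at position 13.
Correct: flip bit 13 of r = 011000000111011 to get c = 011000000111111.


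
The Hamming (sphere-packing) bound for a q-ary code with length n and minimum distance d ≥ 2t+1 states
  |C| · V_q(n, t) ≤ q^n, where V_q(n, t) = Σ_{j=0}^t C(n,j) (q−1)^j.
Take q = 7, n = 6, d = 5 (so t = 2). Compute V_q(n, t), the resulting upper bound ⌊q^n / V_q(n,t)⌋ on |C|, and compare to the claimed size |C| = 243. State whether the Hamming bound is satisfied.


V_q(n, t) = 577, q^n = 117649, Hamming bound = 203, |C| = 243 > bound (violated).

Step 1: Compute V_q(n, t) = Σ_{j=0}^2 C(n, j) (q−1)^j.
  j = 0: C(6,0)·(6)^0 = 1·1 = 1.
  j = 1: C(6,1)·(6)^1 = 6·6 = 36.
  j = 2: C(6,2)·(6)^2 = 15·36 = 540.
  V_q(n, t) = 1 + 36 + 540 = 577.
Step 2: q^n = 7^6 = 117649.
Step 3: Hamming bound ⌊q^n / V_q(n,t)⌋ = ⌊117649/577⌋ = 203.
Step 4: Compare |C| = 243 to 203: violated.
The claimed |C| lies above the Hamming bound, so no 7-ary code of length 6 with d ≥ 5 can have 243 codewords.


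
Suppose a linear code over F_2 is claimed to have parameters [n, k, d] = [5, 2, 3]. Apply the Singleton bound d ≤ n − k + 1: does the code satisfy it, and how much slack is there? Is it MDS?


Singleton RHS = n − k + 1 = 4, slack = 1, bound satisfied, not MDS.

Singleton bound: d ≤ n − k + 1.
Here n = 5, k = 2, so n − k + 1 = 4.
Given d = 3, check d ≤ 4: YES.
Slack = (n − k + 1) − d = 1.
The code is NOT MDS (slack = 1 > 0).
Description: the claimed parameters are [5, 2, 3]_2; such a code would be non-MDS.


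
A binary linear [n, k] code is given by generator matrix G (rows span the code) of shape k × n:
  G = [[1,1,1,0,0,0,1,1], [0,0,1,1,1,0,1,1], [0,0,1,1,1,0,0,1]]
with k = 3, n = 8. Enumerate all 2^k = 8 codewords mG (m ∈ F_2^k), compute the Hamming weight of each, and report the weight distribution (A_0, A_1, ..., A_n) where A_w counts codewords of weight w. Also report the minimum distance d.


Weight distribution: A_0 = 1, A_1 = 1, A_4 = 3, A_5 = 3. Minimum distance d = 1.

Enumerate all 2^3 = 8 messages m ∈ F_2^3.
For each, compute codeword c = mG in F_2^8, then tally its weight.
  m = 000 → c = 00000000, weight = 0.
  m = 100 → c = 11100011, weight = 5.
  m = 010 → c = 00111011, weight = 5.
  m = 110 → c = 11011000, weight = 4.
  m = 001 → c = 00111001, weight = 4.
  m = 101 → c = 11011010, weight = 5.
  m = 011 → c = 00000010, weight = 1.
  m = 111 → c = 11100001, weight = 4.
Tally weights:
  weight 0: 1 codewords.
  weight 1: 1 codewords.
  weight 4: 3 codewords.
  weight 5: 3 codewords.
Minimum distance d = smallest w > 0 with A_w > 0 = 1.
Sanity: Σ A_w = 8 = 2^3 = 8 ✓.


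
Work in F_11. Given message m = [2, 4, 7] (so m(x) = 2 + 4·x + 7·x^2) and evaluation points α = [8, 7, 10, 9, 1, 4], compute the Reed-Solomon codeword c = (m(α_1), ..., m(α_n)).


c = [9, 10, 5, 0, 2, 9]

Message polynomial: m(x) = 2 + 4·x + 7·x^2 (mod 11).
For each evaluation point α_i, compute m(α_i) mod 11:
  α_1 = 8: Horner steps 7 → 5 → 9, so m(8) = 9.
  α_2 = 7: Horner steps 7 → 9 → 10, so m(7) = 10.
  α_3 = 10: Horner steps 7 → 8 → 5, so m(10) = 5.
  α_4 = 9: Horner steps 7 → 1 → 0, so m(9) = 0.
  α_5 = 1: Horner steps 7 → 0 → 2, so m(1) = 2.
  α_6 = 4: Horner steps 7 → 10 → 9, so m(4) = 9.
Codeword c = [9, 10, 5, 0, 2, 9] ∈ F_11^6.


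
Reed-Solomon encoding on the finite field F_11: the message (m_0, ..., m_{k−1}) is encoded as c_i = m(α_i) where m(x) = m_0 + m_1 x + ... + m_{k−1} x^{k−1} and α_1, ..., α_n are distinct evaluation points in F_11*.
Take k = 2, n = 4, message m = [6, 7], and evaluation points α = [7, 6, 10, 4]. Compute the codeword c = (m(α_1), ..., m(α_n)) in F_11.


c = [0, 4, 10, 1]

Message polynomial: m(x) = 6 + 7·x (mod 11).
For each evaluation point α_i, compute m(α_i) mod 11:
  α_1 = 7: Horner steps 7 → 0, so m(7) = 0.
  α_2 = 6: Horner steps 7 → 4, so m(6) = 4.
  α_3 = 10: Horner steps 7 → 10, so m(10) = 10.
  α_4 = 4: Horner steps 7 → 1, so m(4) = 1.
Codeword c = [0, 4, 10, 1] ∈ F_11^4.


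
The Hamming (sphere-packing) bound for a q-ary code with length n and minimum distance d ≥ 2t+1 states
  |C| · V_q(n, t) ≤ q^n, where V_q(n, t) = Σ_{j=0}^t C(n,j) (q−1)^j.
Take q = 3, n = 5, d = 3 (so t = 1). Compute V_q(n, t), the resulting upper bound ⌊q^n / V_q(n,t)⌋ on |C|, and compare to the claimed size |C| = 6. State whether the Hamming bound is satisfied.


V_q(n, t) = 11, q^n = 243, Hamming bound = 22, |C| = 6 ≤ bound (satisfied).

Step 1: Compute V_q(n, t) = Σ_{j=0}^1 C(n, j) (q−1)^j.
  j = 0: C(5,0)·(2)^0 = 1·1 = 1.
  j = 1: C(5,1)·(2)^1 = 5·2 = 10.
  V_q(n, t) = 1 + 10 = 11.
Step 2: q^n = 3^5 = 243.
Step 3: Hamming bound ⌊q^n / V_q(n,t)⌋ = ⌊243/11⌋ = 22.
Step 4: Compare |C| = 6 to 22: satisfied.
The claimed |C| lies below the Hamming bound.


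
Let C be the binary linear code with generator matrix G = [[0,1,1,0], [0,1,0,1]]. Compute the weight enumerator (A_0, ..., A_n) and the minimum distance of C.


Weight distribution: A_0 = 1, A_2 = 3. Minimum distance d = 2.

Enumerate all 2^2 = 4 messages m ∈ F_2^2.
For each, compute codeword c = mG in F_2^4, then tally its weight.
  m = 00 → c = 0000, weight = 0.
  m = 10 → c = 0110, weight = 2.
  m = 01 → c = 0101, weight = 2.
  m = 11 → c = 0011, weight = 2.
Tally weights:
  weight 0: 1 codewords.
  weight 2: 3 codewords.
Minimum distance d = smallest w > 0 with A_w > 0 = 2.
Sanity: Σ A_w = 4 = 2^2 = 4 ✓.


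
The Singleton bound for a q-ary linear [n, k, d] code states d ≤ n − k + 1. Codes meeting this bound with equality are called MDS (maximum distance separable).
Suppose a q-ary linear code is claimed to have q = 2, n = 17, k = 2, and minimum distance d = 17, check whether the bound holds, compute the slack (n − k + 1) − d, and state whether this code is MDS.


Singleton RHS = n − k + 1 = 16, slack = -1, bound violated (no such code; not MDS).

Singleton bound: d ≤ n − k + 1.
Here n = 17, k = 2, so n − k + 1 = 16.
Given d = 17, check d ≤ 16: NO.
Slack = (n − k + 1) − d = -1.
The slack is negative: d = 17 exceeds n − k + 1 = 16 by 1, so the Singleton bound is violated and no linear [17, 2, 17]_2 code can exist. In particular it is not MDS (MDS requires d = n − k + 1 exactly).
Description: the claimed parameters are [17, 2, 17]_2; such a code would be impossible (violates the Singleton bound).


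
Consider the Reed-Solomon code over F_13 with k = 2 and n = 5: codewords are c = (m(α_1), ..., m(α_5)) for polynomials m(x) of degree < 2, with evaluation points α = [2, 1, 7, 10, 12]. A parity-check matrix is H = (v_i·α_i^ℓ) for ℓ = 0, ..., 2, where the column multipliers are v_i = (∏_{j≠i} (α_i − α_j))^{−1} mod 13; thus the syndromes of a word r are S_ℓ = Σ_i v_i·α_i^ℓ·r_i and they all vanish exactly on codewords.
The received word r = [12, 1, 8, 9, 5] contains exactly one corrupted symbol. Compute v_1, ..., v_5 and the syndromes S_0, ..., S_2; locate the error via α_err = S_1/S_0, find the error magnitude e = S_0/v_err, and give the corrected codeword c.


S = (4, 2, 1), error at position 3, error magnitude e = 6, c = [12, 1, 2, 9, 5].

Step 1: column multipliers v_i = (∏_{j≠i}(α_i − α_j))^{−1} mod 13.
  i = 1 (α = 2): (2−1)(2−7)(2−10)(2−12) = 1·(−5)·(−8)·(−10) = −400 ≡ 3, so v_1 = 3^{−1} = 9 (mod 13).
  i = 2 (α = 1): (1−2)(1−7)(1−10)(1−12) = (−1)·(−6)·(−9)·(−11) = 594 ≡ 9, so v_2 = 9^{−1} = 3 (mod 13).
  i = 3 (α = 7): (7−2)(7−1)(7−10)(7−12) = 5·6·(−3)·(−5) = 450 ≡ 8, so v_3 = 8^{−1} = 5 (mod 13).
  i = 4 (α = 10): (10−2)(10−1)(10−7)(10−12) = 8·9·3·(−2) = −432 ≡ 10, so v_4 = 10^{−1} = 4 (mod 13).
  i = 5 (α = 12): (12−2)(12−1)(12−7)(12−10) = 10·11·5·2 = 1100 ≡ 8, so v_5 = 8^{−1} = 5 (mod 13).
  v = [9, 3, 5, 4, 5].
Step 2: syndromes of r = [12, 1, 8, 9, 5] (all sums mod 13).
  S_0 = Σ v_i r_i = 9·12 + 3·1 + 5·8 + 4·9 + 5·5 = 212 ≡ 4.
  S_1 = Σ v_i α_i r_i = 9·2·12 + 3·1·1 + 5·7·8 + 4·10·9 + 5·12·5 = 1159 ≡ 2.
  α_i^2 mod 13 = [4, 1, 10, 9, 1].
  S_2 = Σ v_i α_i^2 r_i = 9·4·12 + 3·1·1 + 5·10·8 + 4·9·9 + 5·1·5 = 1184 ≡ 1.
  S = (4, 2, 1) ≠ 0, so r is not a codeword (an error is present).
Step 3: locate the error. For a single error e at position i, S_ℓ = v_i·e·α_i^ℓ, so α_err = S_1/S_0.
  S_0^{−1} = 4^{−1} = 10 (mod 13), so α_err = 2·10 = 20 ≡ 7 = α_3. Error position i = 3.
  Consistency check: S_2/S_1 = 1·7 = 7 ≡ 7 = α_err ✓ (single-error assumption holds).
Step 4: error magnitude e = S_0/v_3 = S_0·∏_{j≠3}(α_3 − α_j) = 4·8 = 32 ≡ 6 (mod 13).
Step 5: correct position 3: c_3 = r_3 − e = 8 − 6 ≡ 2 (mod 13). Hence c = [12, 1, 2, 9, 5].
  Check: interpolating c through the α_i gives m(x) = 3 + 11·x (degree < 2) with m(α_i) = c_i for every i, so c is indeed a codeword.


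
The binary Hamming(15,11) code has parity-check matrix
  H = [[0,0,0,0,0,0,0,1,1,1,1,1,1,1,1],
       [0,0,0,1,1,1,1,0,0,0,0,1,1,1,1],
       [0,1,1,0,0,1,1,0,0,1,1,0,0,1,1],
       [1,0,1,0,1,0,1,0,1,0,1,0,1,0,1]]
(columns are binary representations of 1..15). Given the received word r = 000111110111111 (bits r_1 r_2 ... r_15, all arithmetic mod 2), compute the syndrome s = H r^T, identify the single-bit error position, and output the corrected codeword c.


s = (1, 0, 0, 1)^T, error position = 9, corrected codeword c = 000111111111111

Compute s = H r^T mod 2 one row at a time:
  s_1 = 1 + 0 + 1 + 1 + 1 + 1 + 1 + 1 = 7 ≡ 1 (mod 2).
  s_2 = 1 + 1 + 1 + 1 + 1 + 1 + 1 + 1 = 8 ≡ 0 (mod 2).
  s_3 = 0 + 0 + 1 + 1 + 1 + 1 + 1 + 1 = 6 ≡ 0 (mod 2).
  s_4 = 0 + 0 + 1 + 1 + 0 + 1 + 1 + 1 = 5 ≡ 1 (mod 2).
s = (1, 0, 0, 1)^T — this equals column 9 of H (binary 1001), so error is at position 9.
Correct: flip bit 9 of r = 000111110111111 to get c = 000111111111111.


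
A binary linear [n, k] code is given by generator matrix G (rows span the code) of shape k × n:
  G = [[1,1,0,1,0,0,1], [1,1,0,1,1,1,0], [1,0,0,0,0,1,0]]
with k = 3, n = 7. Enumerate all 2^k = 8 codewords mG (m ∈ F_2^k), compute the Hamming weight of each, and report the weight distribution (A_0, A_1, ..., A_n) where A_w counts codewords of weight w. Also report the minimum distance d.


Weight distribution: A_0 = 1, A_2 = 1, A_3 = 3, A_4 = 2, A_5 = 1. Minimum distance d = 2.

Enumerate all 2^3 = 8 messages m ∈ F_2^3.
For each, compute codeword c = mG in F_2^7, then tally its weight.
  m = 000 → c = 0000000, weight = 0.
  m = 100 → c = 1101001, weight = 4.
  m = 010 → c = 1101110, weight = 5.
  m = 110 → c = 0000111, weight = 3.
  m = 001 → c = 1000010, weight = 2.
  m = 101 → c = 0101011, weight = 4.
  m = 011 → c = 0101100, weight = 3.
  m = 111 → c = 1000101, weight = 3.
Tally weights:
  weight 0: 1 codewords.
  weight 2: 1 codewords.
  weight 3: 3 codewords.
  weight 4: 2 codewords.
  weight 5: 1 codewords.
Minimum distance d = smallest w > 0 with A_w > 0 = 2.
Sanity: Σ A_w = 8 = 2^3 = 8 ✓.


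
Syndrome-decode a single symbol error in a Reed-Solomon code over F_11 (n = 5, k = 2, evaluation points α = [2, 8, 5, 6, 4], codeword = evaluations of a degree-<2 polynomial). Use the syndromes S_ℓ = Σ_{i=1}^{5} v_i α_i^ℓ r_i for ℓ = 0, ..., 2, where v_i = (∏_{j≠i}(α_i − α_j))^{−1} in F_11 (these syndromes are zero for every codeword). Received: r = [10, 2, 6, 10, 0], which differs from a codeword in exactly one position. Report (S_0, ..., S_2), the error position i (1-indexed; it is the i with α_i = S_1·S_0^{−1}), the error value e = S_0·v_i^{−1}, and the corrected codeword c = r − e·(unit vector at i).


S = (7, 9, 10), error at position 4, error magnitude e = 9, c = [10, 2, 6, 1, 0].

Step 1: column multipliers v_i = (∏_{j≠i}(α_i − α_j))^{−1} mod 11.
  i = 1 (α = 2): (2−8)(2−5)(2−6)(2−4) = (−6)·(−3)·(−4)·(−2) = 144 ≡ 1, so v_1 = 1^{−1} = 1 (mod 11).
  i = 2 (α = 8): (8−2)(8−5)(8−6)(8−4) = 6·3·2·4 = 144 ≡ 1, so v_2 = 1^{−1} = 1 (mod 11).
  i = 3 (α = 5): (5−2)(5−8)(5−6)(5−4) = 3·(−3)·(−1)·1 = 9 ≡ 9, so v_3 = 9^{−1} = 5 (mod 11).
  i = 4 (α = 6): (6−2)(6−8)(6−5)(6−4) = 4·(−2)·1·2 = −16 ≡ 6, so v_4 = 6^{−1} = 2 (mod 11).
  i = 5 (α = 4): (4−2)(4−8)(4−5)(4−6) = 2·(−4)·(−1)·(−2) = −16 ≡ 6, so v_5 = 6^{−1} = 2 (mod 11).
  v = [1, 1, 5, 2, 2].
Step 2: syndromes of r = [10, 2, 6, 10, 0] (all sums mod 11).
  S_0 = Σ v_i r_i = 1·10 + 1·2 + 5·6 + 2·10 + 2·0 = 62 ≡ 7.
  S_1 = Σ v_i α_i r_i = 1·2·10 + 1·8·2 + 5·5·6 + 2·6·10 + 2·4·0 = 306 ≡ 9.
  α_i^2 mod 11 = [4, 9, 3, 3, 5].
  S_2 = Σ v_i α_i^2 r_i = 1·4·10 + 1·9·2 + 5·3·6 + 2·3·10 + 2·5·0 = 208 ≡ 10.
  S = (7, 9, 10) ≠ 0, so r is not a codeword (an error is present).
Step 3: locate the error. For a single error e at position i, S_ℓ = v_i·e·α_i^ℓ, so α_err = S_1/S_0.
  S_0^{−1} = 7^{−1} = 8 (mod 11), so α_err = 9·8 = 72 ≡ 6 = α_4. Error position i = 4.
  Consistency check: S_2/S_1 = 10·5 = 50 ≡ 6 = α_err ✓ (single-error assumption holds).
Step 4: error magnitude e = S_0/v_4 = S_0·∏_{j≠4}(α_4 − α_j) = 7·6 = 42 ≡ 9 (mod 11).
Step 5: correct position 4: c_4 = r_4 − e = 10 − 9 ≡ 1 (mod 11). Hence c = [10, 2, 6, 1, 0].
  Check: interpolating c through the α_i gives m(x) = 9 + 6·x (degree < 2) with m(α_i) = c_i for every i, so c is indeed a codeword.


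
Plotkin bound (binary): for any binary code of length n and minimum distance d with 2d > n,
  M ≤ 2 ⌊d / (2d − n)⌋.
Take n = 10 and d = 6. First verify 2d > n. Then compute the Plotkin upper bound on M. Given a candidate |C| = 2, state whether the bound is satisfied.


Plotkin bound M ≤ 6; given |C| = 2 ≤ bound (satisfied).

Check applicability: 2d = 12, n = 10.
2d − n = 2 > 0, so Plotkin applies.
Compute d/(2d−n) = 6/2 ≈ 3.0000.
⌊d/(2d−n)⌋ = 3.
Plotkin bound: M ≤ 2·3 = 6.
Given |C| = 2, check: satisfied.
This |C| is below the Plotkin bound.


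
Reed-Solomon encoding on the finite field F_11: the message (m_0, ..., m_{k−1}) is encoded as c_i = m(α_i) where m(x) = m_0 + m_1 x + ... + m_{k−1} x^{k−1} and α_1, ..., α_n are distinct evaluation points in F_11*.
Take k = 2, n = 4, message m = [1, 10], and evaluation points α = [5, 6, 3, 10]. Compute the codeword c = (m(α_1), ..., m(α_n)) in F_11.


c = [7, 6, 9, 2]

Message polynomial: m(x) = 1 + 10·x (mod 11).
For each evaluation point α_i, compute m(α_i) mod 11:
  α_1 = 5: Horner steps 10 → 7, so m(5) = 7.
  α_2 = 6: Horner steps 10 → 6, so m(6) = 6.
  α_3 = 3: Horner steps 10 → 9, so m(3) = 9.
  α_4 = 10: Horner steps 10 → 2, so m(10) = 2.
Codeword c = [7, 6, 9, 2] ∈ F_11^4.


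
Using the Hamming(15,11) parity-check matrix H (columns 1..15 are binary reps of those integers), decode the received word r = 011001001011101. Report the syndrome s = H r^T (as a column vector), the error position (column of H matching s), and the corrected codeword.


s = (1, 0, 1, 1)^T, error position = 11, corrected codeword c = 011001001001101

Compute s = H r^T mod 2 one row at a time:
  s_1 = 0 + 1 + 0 + 1 + 1 + 1 + 0 + 1 = 5 ≡ 1 (mod 2).
  s_2 = 0 + 0 + 1 + 0 + 1 + 1 + 0 + 1 = 4 ≡ 0 (mod 2).
  s_3 = 1 + 1 + 1 + 0 + 0 + 1 + 0 + 1 = 5 ≡ 1 (mod 2).
  s_4 = 0 + 1 + 0 + 0 + 1 + 1 + 1 + 1 = 5 ≡ 1 (mod 2).
s = (1, 0, 1, 1)^T — this equals column 11 of H (binary 1011), so error is at position 11.
Correct: flip bit 11 of r = 011001001011101 to get c = 011001001001101.


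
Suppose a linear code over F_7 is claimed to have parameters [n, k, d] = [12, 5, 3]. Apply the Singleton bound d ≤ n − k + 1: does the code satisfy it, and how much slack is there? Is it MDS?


Singleton RHS = n − k + 1 = 8, slack = 5, bound satisfied, not MDS.

Singleton bound: d ≤ n − k + 1.
Here n = 12, k = 5, so n − k + 1 = 8.
Given d = 3, check d ≤ 8: YES.
Slack = (n − k + 1) − d = 5.
The code is NOT MDS (slack = 5 > 0).
Description: the claimed parameters are [12, 5, 3]_7; such a code would be non-MDS.


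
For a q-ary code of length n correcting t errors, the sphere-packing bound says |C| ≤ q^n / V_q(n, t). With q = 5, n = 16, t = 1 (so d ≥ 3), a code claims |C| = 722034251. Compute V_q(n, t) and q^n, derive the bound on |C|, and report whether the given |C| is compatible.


V_q(n, t) = 65, q^n = 152587890625, Hamming bound = 2347506009, |C| = 722034251 ≤ bound (satisfied).

Step 1: Compute V_q(n, t) = Σ_{j=0}^1 C(n, j) (q−1)^j.
  j = 0: C(16,0)·(4)^0 = 1·1 = 1.
  j = 1: C(16,1)·(4)^1 = 16·4 = 64.
  V_q(n, t) = 1 + 64 = 65.
Step 2: q^n = 5^16 = 152587890625.
Step 3: Hamming bound ⌊q^n / V_q(n,t)⌋ = ⌊152587890625/65⌋ = 2347506009.
Step 4: Compare |C| = 722034251 to 2347506009: satisfied.
The claimed |C| lies below the Hamming bound.


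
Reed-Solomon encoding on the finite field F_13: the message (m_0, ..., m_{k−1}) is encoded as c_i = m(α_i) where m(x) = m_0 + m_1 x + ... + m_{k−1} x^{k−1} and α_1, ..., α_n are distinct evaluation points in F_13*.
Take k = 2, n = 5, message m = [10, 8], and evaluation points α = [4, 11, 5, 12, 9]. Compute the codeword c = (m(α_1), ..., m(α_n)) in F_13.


c = [3, 7, 11, 2, 4]

Message polynomial: m(x) = 10 + 8·x (mod 13).
For each evaluation point α_i, compute m(α_i) mod 13:
  α_1 = 4: Horner steps 8 → 3, so m(4) = 3.
  α_2 = 11: Horner steps 8 → 7, so m(11) = 7.
  α_3 = 5: Horner steps 8 → 11, so m(5) = 11.
  α_4 = 12: Horner steps 8 → 2, so m(12) = 2.
  α_5 = 9: Horner steps 8 → 4, so m(9) = 4.
Codeword c = [3, 7, 11, 2, 4] ∈ F_13^5.
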